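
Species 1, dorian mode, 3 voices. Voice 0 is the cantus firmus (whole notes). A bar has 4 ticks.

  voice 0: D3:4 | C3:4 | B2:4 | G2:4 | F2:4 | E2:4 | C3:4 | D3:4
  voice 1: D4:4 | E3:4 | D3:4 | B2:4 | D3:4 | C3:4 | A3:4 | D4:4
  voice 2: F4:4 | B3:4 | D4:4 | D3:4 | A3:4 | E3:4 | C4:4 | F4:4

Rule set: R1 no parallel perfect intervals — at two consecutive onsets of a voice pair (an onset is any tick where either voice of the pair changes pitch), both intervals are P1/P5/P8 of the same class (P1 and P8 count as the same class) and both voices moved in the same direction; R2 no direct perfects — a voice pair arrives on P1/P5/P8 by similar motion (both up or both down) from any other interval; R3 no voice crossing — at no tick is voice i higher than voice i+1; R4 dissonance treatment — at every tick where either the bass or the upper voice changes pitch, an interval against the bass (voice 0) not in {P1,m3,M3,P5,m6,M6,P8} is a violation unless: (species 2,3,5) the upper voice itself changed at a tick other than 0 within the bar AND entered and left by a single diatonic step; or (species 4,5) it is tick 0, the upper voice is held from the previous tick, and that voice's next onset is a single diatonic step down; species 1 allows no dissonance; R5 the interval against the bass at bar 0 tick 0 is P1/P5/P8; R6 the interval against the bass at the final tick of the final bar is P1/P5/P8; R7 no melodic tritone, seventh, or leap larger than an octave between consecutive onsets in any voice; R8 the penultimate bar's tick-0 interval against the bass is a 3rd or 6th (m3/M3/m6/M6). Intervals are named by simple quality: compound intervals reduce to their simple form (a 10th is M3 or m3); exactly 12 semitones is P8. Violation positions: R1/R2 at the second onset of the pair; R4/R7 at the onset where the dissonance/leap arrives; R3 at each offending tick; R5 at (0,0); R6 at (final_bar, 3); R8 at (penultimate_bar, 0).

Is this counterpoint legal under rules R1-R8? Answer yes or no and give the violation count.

bar 0: v0=D3 v1=D4 v2=F4 (m3)
bar 1: v0=C3 v1=E3 v2=B3 (M7)
bar 2: v0=B2 v1=D3 v2=D4 (m3)
bar 3: v0=G2 v1=B2 v2=D3 (P5)
bar 4: v0=F2 v1=D3 v2=A3 (M3)
bar 5: v0=E2 v1=C3 v2=E3 (P8)
bar 6: v0=C3 v1=A3 v2=C4 (P8)
bar 7: v0=D3 v1=D4 v2=F4 (m3)
  R5 @ bar0.0: opens on m3
  R2 @ bar1.0: D4/F4 m3 -> E3/B3 P5 similar
  R4 @ bar1.0: C3/B3 M7 untreated
  R7 @ bar1.0: D4->E3 leap 10st
  R7 @ bar1.0: F4->B3 leap 6st
  R2 @ bar3.0: B2/D4 m3 -> G2/D3 P5 similar
  R2 @ bar4.0: B2/D3 m3 -> D3/A3 P5 similar
  R2 @ bar5.0: F2/A3 M3 -> E2/E3 P8 similar
  R1 @ bar6.0: E2/E3 P8 -> C3/C4 P8 similar
  R8 @ bar6.0: penult P8 not 3rd/6th
  R2 @ bar7.0: C3/A3 M6 -> D3/D4 P8 similar
  R6 @ bar7.3: closes on m3

No (12 violations)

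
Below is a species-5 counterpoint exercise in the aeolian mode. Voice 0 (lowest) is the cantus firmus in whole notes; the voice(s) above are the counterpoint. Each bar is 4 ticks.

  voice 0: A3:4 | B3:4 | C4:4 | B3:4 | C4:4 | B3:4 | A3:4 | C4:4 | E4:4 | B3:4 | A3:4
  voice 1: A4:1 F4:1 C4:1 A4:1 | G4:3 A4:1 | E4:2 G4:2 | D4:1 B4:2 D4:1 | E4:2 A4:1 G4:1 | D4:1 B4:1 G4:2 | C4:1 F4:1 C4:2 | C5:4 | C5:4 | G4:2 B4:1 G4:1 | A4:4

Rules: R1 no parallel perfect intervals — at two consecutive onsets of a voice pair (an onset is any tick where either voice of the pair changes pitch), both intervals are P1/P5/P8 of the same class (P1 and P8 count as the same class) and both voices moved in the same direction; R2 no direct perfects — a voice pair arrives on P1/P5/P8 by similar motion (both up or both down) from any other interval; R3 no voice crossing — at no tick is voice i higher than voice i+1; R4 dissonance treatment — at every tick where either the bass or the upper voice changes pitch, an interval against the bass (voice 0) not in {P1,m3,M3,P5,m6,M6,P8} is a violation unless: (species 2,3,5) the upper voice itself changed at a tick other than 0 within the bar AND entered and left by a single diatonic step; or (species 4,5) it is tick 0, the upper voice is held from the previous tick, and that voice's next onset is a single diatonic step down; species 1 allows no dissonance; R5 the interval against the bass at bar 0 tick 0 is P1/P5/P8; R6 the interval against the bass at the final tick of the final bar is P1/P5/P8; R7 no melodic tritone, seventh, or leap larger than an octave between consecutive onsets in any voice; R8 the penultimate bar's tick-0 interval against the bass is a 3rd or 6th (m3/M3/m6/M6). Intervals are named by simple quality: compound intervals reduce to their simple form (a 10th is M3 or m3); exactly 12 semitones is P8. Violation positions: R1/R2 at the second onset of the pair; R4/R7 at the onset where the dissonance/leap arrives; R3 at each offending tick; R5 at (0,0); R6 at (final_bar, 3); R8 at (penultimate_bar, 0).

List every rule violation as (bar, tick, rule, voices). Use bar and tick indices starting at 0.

bar 0: v0=A3 v1=A4 downbeat P8
bar 1: v0=B3 v1=G4 downbeat m6
bar 2: v0=C4 v1=E4 downbeat M3
bar 3: v0=B3 v1=D4 downbeat m3
bar 4: v0=C4 v1=E4 downbeat M3
bar 5: v0=B3 v1=D4 downbeat m3
bar 6: v0=A3 v1=C4 downbeat m3
bar 7: v0=C4 v1=C5 downbeat P8
bar 8: v0=E4 v1=C5 downbeat m6
bar 9: v0=B3 v1=G4 downbeat m6
bar 10: v0=A3 v1=A4 downbeat P8
  -> R4 @ bar 1 tick 3 v(0, 1): B3/A4 m7 untreated
  -> R2 @ bar 7 tick 0 v(0, 1): A3/C4 m3 -> C4/C5 P8 similar

(1, 3, R4, (0, 1))
(7, 0, R2, (0, 1))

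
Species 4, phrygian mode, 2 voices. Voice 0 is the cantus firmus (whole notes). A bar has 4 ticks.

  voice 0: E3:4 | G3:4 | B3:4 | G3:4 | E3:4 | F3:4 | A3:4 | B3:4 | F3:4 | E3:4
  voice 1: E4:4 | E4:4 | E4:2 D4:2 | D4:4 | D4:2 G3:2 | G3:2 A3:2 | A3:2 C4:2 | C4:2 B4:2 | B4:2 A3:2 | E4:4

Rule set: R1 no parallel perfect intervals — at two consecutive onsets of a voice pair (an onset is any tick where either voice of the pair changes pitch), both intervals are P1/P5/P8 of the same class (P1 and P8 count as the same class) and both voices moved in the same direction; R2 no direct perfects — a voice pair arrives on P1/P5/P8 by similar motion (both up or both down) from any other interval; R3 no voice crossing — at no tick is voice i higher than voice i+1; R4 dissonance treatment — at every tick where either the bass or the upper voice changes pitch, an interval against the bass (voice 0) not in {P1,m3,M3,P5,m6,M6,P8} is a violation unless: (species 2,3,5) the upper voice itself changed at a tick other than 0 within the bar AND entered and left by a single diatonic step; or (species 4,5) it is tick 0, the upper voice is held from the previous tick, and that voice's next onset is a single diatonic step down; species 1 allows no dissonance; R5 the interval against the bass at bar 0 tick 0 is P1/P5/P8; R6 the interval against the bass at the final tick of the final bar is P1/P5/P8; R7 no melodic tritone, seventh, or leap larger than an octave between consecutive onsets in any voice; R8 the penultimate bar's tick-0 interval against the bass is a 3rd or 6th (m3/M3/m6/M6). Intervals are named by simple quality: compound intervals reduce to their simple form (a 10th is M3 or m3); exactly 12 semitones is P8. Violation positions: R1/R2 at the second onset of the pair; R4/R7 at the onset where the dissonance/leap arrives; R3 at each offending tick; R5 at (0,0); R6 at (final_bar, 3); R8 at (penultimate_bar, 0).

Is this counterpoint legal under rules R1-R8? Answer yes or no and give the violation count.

No (8 violations)

bar 0: v0=E3 v1=E4 (P8)
bar 1: v0=G3 v1=E4 (M6)
bar 2: v0=B3 v1=E4 (P4)
bar 3: v0=G3 v1=D4 (P5)
bar 4: v0=E3 v1=D4 (m7)
bar 5: v0=F3 v1=G3 (M2)
bar 6: v0=A3 v1=A3 (P1)
bar 7: v0=B3 v1=C4 (m2)
bar 8: v0=F3 v1=B4 (TT)
bar 9: v0=E3 v1=E4 (P8)
  R4 @ bar4.0: E3/D4 m7 untreated
  R4 @ bar5.0: F3/G3 M2 untreated
  R4 @ bar7.0: B3/C4 m2 untreated
  R7 @ bar7.2: C4->B4 leap 11st
  R4 @ bar8.0: F3/B4 TT untreated
  R7 @ bar8.0: B3->F3 leap 6st
  R8 @ bar8.0: penult TT not 3rd/6th
  R7 @ bar8.2: B4->A3 leap 14st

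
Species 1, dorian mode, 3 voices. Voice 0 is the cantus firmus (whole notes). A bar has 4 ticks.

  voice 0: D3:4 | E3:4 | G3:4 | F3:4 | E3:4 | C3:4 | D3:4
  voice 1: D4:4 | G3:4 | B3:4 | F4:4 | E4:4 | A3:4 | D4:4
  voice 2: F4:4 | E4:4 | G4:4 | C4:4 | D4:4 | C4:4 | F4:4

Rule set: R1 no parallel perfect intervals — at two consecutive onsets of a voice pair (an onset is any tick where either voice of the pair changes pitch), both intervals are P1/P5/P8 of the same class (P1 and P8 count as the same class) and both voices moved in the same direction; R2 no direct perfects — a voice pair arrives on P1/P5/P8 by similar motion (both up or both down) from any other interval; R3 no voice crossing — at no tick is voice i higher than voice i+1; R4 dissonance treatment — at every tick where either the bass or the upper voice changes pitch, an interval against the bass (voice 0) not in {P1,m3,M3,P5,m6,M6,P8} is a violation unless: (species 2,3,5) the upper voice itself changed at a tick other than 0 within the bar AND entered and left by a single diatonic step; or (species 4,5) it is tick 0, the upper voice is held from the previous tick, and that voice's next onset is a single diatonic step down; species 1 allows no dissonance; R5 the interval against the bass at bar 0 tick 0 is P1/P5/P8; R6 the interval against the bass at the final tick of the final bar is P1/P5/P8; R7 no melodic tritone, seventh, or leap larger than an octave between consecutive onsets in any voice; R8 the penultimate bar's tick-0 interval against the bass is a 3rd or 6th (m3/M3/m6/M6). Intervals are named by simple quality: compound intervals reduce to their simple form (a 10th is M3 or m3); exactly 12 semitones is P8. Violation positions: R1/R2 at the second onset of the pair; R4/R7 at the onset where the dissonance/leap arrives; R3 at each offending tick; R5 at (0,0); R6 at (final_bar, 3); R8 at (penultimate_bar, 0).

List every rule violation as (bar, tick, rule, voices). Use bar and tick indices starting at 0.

bar 0: v0=D3 v1=D4 v2=F4 downbeat m3
bar 1: v0=E3 v1=G3 v2=E4 downbeat P8
bar 2: v0=G3 v1=B3 v2=G4 downbeat P8
bar 3: v0=F3 v1=F4 v2=C4 downbeat P5
bar 4: v0=E3 v1=E4 v2=D4 downbeat m7
bar 5: v0=C3 v1=A3 v2=C4 downbeat P8
bar 6: v0=D3 v1=D4 v2=F4 downbeat m3
  -> R5 @ bar 0 tick 0 v(0, 2): opens on m3
  -> R1 @ bar 2 tick 0 v(0, 2): E3/E4 P8 -> G3/G4 P8 similar
  -> R2 @ bar 3 tick 0 v(0, 2): G3/G4 P8 -> F3/C4 P5 similar
  -> R3 @ bar 3 tick 0 v(1, 2): F4 above C4
  -> R7 @ bar 3 tick 0 v(1,): B3->F4 leap 6st
  -> R3 @ bar 3 tick 1 v(1, 2): F4 above C4
  -> R3 @ bar 3 tick 2 v(1, 2): F4 above C4
  -> R3 @ bar 3 tick 3 v(1, 2): F4 above C4
  -> R1 @ bar 4 tick 0 v(0, 1): F3/F4 P8 -> E3/E4 P8 similar
  -> R3 @ bar 4 tick 0 v(1, 2): E4 above D4
  -> R4 @ bar 4 tick 0 v(0, 2): E3/D4 m7 untreated
  -> R3 @ bar 4 tick 1 v(1, 2): E4 above D4
  -> R3 @ bar 4 tick 2 v(1, 2): E4 above D4
  -> R3 @ bar 4 tick 3 v(1, 2): E4 above D4
  -> R2 @ bar 5 tick 0 v(0, 2): E3/D4 m7 -> C3/C4 P8 similar
  -> R8 @ bar 5 tick 0 v(0, 2): penult P8 not 3rd/6th
  -> R2 @ bar 6 tick 0 v(0, 1): C3/A3 M6 -> D3/D4 P8 similar
  -> R6 @ bar 6 tick 3 v(0, 2): closes on m3

(0, 0, R5, (0, 2))
(2, 0, R1, (0, 2))
(3, 0, R2, (0, 2))
(3, 0, R3, (1, 2))
(3, 0, R7, (1,))
(3, 1, R3, (1, 2))
(3, 2, R3, (1, 2))
(3, 3, R3, (1, 2))
(4, 0, R1, (0, 1))
(4, 0, R3, (1, 2))
(4, 0, R4, (0, 2))
(4, 1, R3, (1, 2))
(4, 2, R3, (1, 2))
(4, 3, R3, (1, 2))
(5, 0, R2, (0, 2))
(5, 0, R8, (0, 2))
(6, 0, R2, (0, 1))
(6, 3, R6, (0, 2))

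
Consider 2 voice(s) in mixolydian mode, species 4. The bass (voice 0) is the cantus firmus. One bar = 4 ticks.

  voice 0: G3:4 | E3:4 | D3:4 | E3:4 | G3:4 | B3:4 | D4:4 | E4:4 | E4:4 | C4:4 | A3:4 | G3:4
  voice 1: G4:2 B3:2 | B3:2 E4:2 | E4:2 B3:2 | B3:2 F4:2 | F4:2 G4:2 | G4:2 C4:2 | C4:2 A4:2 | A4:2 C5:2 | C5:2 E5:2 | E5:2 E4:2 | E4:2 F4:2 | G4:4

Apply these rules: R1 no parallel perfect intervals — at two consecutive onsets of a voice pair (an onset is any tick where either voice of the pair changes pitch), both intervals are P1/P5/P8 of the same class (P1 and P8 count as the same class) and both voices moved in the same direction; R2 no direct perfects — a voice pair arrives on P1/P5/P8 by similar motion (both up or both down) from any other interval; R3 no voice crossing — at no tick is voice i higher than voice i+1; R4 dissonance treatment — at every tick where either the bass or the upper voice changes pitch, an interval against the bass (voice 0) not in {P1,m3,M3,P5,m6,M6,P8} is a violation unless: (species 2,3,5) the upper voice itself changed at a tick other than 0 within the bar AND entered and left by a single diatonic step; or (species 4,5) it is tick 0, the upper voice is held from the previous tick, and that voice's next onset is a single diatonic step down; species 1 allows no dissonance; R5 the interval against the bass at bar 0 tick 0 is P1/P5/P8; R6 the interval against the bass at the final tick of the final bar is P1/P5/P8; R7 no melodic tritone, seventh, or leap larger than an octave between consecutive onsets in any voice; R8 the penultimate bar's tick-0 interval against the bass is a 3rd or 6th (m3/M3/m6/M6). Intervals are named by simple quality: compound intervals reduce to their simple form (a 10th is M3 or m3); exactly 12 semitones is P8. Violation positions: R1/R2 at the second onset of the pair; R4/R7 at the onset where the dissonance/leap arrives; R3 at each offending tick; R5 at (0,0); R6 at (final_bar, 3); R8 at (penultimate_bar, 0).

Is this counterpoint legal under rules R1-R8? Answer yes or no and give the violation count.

No (10 violations)

bar 0: v0=G3 v1=G4 (P8)
bar 1: v0=E3 v1=B3 (P5)
bar 2: v0=D3 v1=E4 (M2)
bar 3: v0=E3 v1=B3 (P5)
bar 4: v0=G3 v1=F4 (m7)
bar 5: v0=B3 v1=G4 (m6)
bar 6: v0=D4 v1=C4 (M2)
bar 7: v0=E4 v1=A4 (P4)
bar 8: v0=E4 v1=C5 (m6)
bar 9: v0=C4 v1=E5 (M3)
bar 10: v0=A3 v1=E4 (P5)
bar 11: v0=G3 v1=G4 (P8)
  R4 @ bar2.0: D3/E4 M2 untreated
  R4 @ bar3.2: E3/F4 m2 untreated
  R7 @ bar3.2: B3->F4 leap 6st
  R4 @ bar4.0: G3/F4 m7 untreated
  R4 @ bar5.2: B3/C4 m2 untreated
  R3 @ bar6.0: D4 above C4
  R4 @ bar6.0: D4/C4 M2 untreated
  R3 @ bar6.1: D4 above C4
  R4 @ bar7.0: E4/A4 P4 untreated
  R8 @ bar10.0: penult P5 not 3rd/6th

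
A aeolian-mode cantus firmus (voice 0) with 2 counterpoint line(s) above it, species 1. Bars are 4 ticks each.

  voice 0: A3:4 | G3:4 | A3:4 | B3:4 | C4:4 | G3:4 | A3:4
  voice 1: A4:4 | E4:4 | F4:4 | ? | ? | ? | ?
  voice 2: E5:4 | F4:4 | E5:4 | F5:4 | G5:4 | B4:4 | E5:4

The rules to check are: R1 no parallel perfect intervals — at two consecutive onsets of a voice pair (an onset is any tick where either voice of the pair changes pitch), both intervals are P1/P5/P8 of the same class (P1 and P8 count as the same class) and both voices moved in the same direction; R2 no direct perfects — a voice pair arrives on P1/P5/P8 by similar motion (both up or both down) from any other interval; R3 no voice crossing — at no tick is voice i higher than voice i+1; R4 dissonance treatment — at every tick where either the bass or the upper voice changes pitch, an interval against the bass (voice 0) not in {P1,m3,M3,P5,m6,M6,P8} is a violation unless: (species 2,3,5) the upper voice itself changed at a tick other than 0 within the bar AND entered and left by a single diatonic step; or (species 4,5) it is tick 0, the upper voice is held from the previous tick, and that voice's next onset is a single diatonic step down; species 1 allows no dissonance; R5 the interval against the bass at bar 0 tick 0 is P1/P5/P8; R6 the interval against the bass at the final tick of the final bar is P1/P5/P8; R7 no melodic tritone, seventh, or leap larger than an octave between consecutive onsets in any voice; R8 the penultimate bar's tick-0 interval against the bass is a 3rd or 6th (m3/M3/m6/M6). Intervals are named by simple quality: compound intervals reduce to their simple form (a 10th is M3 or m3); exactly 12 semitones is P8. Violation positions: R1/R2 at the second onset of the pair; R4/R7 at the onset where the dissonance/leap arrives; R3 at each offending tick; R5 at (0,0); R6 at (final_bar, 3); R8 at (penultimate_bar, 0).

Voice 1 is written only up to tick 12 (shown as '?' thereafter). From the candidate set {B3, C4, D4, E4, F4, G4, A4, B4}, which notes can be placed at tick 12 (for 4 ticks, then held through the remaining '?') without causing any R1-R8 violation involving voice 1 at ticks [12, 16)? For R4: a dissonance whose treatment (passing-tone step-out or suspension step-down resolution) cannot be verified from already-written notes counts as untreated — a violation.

{D4, G4}

B3: violates R7
C4: violates R4
D4: legal
E4: violates R4
F4: violates R4
G4: legal
A4: violates R4
B4: violates R2,R7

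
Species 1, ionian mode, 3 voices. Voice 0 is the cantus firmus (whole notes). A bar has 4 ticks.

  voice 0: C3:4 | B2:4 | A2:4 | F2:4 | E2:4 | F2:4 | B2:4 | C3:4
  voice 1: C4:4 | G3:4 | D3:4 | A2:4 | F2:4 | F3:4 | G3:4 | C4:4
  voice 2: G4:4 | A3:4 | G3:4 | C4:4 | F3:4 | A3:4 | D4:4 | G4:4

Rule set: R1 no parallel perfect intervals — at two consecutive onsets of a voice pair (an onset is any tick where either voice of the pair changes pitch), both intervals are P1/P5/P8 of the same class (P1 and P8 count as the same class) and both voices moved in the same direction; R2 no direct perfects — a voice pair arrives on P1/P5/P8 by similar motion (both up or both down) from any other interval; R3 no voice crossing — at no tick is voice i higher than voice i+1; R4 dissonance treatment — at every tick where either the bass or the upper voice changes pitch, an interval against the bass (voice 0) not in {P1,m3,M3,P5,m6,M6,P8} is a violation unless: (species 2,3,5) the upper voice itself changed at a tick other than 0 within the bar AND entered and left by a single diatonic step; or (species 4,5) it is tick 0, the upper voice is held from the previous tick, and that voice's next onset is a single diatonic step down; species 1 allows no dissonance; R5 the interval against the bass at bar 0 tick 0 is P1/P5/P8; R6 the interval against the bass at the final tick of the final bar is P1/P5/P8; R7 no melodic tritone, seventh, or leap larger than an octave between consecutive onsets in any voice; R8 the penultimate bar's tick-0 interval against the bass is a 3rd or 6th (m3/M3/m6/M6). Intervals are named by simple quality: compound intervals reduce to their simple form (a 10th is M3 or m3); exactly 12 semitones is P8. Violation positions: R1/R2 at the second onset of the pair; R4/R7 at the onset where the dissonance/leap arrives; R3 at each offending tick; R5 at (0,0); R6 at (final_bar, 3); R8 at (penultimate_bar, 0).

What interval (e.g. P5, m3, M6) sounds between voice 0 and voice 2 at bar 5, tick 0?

M3

voice 0=F2 voice 2=A3 -> M3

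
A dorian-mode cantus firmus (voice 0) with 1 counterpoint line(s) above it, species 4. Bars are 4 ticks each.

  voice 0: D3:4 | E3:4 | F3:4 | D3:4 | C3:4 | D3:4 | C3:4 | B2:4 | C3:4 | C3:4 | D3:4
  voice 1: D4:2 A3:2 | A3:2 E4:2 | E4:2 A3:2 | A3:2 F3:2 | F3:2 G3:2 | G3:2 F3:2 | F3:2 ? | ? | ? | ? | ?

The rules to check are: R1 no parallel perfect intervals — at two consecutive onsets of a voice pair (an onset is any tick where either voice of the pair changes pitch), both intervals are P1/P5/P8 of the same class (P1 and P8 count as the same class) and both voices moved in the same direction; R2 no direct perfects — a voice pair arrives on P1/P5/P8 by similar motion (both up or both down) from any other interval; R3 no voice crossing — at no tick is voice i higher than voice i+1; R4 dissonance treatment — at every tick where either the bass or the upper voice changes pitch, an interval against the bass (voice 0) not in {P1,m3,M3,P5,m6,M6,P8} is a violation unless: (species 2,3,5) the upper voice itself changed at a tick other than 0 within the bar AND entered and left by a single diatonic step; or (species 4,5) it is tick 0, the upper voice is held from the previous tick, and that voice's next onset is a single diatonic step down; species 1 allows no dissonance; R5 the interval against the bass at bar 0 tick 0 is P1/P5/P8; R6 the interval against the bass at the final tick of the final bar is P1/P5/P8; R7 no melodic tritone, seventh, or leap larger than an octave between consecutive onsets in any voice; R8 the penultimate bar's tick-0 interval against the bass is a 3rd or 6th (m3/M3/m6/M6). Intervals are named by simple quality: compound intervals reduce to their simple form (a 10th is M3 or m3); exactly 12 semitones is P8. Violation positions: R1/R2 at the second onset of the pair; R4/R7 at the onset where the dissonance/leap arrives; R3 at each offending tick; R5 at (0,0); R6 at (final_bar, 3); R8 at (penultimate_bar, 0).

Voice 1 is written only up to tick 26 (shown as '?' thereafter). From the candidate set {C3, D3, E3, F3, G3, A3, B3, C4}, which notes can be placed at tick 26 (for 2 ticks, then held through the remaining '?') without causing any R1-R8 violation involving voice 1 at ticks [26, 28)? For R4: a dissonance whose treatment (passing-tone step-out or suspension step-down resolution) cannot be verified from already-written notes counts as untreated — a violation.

{A3, C3, C4, E3, F3, G3}

C3: legal
D3: violates R4
E3: legal
F3: legal
G3: legal
A3: legal
B3: violates R4,R7
C4: legal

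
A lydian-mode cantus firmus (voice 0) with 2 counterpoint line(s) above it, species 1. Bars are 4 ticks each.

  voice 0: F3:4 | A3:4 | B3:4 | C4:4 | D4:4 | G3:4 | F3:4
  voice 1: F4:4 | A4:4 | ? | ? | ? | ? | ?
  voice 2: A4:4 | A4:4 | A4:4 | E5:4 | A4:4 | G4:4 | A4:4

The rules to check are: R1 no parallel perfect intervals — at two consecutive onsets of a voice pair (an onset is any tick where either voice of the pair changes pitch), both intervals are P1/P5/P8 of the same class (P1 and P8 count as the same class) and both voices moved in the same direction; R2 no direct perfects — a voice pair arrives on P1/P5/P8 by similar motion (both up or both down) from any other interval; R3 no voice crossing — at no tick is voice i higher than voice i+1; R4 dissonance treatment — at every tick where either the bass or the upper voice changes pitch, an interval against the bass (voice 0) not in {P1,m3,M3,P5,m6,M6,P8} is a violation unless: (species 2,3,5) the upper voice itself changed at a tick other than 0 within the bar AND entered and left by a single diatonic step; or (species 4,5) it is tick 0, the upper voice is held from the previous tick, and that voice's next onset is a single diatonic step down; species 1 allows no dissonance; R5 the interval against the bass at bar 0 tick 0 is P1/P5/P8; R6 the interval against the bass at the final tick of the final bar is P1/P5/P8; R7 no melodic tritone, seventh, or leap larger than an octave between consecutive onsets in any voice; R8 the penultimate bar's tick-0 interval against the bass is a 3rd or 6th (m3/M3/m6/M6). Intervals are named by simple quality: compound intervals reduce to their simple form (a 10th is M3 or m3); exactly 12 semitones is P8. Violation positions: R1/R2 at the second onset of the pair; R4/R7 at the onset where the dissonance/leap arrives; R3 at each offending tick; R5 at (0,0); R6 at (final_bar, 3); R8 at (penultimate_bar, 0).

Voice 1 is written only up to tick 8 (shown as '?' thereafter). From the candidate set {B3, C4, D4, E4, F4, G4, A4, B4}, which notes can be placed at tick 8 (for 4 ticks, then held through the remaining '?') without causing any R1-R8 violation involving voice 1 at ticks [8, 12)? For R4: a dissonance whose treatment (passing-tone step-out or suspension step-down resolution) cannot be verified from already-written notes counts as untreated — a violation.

{D4, G4}

B3: violates R7
C4: violates R4
D4: legal
E4: violates R4
F4: violates R4
G4: legal
A4: violates R4
B4: violates R1,R3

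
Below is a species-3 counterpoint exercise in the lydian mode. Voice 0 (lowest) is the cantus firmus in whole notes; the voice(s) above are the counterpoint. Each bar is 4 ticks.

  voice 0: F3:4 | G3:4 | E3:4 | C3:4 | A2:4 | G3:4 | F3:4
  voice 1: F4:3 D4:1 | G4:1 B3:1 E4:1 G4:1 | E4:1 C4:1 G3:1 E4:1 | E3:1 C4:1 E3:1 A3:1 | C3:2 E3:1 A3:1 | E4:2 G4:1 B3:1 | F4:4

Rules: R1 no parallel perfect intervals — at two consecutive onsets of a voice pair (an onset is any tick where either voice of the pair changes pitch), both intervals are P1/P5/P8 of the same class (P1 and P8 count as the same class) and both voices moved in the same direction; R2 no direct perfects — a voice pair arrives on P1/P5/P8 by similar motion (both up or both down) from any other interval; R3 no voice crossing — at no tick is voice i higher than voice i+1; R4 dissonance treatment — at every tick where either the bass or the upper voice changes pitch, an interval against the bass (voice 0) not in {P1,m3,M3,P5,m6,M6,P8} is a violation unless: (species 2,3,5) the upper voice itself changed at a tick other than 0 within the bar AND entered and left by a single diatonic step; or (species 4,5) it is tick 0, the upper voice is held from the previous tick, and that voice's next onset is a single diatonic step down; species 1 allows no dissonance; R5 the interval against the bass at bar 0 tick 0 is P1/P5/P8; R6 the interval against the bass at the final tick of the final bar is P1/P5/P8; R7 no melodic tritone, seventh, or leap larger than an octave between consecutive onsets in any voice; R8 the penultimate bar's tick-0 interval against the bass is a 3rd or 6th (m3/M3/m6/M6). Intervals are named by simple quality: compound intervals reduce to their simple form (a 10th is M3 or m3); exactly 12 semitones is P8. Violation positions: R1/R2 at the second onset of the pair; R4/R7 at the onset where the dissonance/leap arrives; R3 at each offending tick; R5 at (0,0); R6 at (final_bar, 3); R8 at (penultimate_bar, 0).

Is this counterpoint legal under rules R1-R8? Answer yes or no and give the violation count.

No (4 violations)

bar 0: v0=F3 v1=F4 (P8)
bar 1: v0=G3 v1=G4 (P8)
bar 2: v0=E3 v1=E4 (P8)
bar 3: v0=C3 v1=E3 (M3)
bar 4: v0=A2 v1=C3 (m3)
bar 5: v0=G3 v1=E4 (M6)
bar 6: v0=F3 v1=F4 (P8)
  R2 @ bar1.0: F3/D4 M6 -> G3/G4 P8 similar
  R1 @ bar2.0: G3/G4 P8 -> E3/E4 P8 similar
  R7 @ bar5.0: A2->G3 leap 10st
  R7 @ bar6.0: B3->F4 leap 6st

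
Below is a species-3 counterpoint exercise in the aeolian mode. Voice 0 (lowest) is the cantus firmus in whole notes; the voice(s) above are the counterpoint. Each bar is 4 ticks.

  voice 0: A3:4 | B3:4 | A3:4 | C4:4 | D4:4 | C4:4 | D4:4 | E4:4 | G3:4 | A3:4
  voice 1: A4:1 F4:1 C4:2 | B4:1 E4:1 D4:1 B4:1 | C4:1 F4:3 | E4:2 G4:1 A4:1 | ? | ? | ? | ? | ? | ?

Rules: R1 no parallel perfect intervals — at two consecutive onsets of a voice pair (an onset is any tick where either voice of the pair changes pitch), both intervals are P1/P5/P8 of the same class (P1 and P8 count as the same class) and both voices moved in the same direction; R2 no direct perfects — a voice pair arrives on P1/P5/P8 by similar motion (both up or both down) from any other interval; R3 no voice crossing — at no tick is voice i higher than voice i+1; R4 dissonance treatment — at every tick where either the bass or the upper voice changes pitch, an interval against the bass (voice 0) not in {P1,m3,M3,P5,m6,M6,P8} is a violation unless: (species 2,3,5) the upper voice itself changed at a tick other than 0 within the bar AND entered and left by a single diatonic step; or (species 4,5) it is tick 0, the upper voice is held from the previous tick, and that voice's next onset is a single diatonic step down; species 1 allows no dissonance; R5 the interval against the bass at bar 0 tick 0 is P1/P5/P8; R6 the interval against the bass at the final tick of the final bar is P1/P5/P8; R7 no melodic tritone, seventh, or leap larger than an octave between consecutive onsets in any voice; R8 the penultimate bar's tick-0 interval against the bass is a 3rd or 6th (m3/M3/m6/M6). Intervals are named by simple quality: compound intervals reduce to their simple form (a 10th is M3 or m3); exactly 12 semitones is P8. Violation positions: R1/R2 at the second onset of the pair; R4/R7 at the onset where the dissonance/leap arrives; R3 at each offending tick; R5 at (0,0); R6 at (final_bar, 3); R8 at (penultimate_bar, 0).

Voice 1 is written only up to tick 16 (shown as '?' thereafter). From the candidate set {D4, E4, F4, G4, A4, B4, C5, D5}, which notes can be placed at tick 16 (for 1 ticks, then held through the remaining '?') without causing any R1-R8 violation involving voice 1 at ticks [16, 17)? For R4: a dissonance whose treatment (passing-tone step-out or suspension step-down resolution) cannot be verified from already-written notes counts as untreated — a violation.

{A4, B4, D4, F4}

D4: legal
E4: violates R4
F4: legal
G4: violates R4
A4: legal
B4: legal
C5: violates R4
D5: violates R2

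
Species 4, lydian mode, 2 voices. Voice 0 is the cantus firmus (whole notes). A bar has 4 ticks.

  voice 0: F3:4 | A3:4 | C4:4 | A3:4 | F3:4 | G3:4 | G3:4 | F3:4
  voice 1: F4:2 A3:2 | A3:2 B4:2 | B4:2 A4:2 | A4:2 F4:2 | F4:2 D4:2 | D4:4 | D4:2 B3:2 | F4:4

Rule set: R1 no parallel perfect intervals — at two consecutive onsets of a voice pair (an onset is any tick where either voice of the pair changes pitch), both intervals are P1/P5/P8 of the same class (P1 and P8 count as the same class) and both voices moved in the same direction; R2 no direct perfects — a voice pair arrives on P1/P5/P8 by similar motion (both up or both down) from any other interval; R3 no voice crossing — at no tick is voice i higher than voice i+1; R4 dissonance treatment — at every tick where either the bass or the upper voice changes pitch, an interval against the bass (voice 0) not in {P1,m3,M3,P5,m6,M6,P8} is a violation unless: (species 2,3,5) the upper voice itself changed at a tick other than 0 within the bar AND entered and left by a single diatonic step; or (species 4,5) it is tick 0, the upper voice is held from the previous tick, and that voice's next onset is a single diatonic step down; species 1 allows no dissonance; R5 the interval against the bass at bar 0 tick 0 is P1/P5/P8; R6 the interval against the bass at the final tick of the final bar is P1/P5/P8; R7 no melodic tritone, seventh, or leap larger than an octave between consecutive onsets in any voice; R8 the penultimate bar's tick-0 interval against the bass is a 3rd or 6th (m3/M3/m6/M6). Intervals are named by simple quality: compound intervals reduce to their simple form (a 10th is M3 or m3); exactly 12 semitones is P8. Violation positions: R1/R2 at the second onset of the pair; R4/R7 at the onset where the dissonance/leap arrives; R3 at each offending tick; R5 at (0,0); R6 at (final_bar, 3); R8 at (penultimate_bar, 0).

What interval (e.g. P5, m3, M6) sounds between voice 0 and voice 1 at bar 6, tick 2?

M3

voice 0=G3 voice 1=B3 -> M3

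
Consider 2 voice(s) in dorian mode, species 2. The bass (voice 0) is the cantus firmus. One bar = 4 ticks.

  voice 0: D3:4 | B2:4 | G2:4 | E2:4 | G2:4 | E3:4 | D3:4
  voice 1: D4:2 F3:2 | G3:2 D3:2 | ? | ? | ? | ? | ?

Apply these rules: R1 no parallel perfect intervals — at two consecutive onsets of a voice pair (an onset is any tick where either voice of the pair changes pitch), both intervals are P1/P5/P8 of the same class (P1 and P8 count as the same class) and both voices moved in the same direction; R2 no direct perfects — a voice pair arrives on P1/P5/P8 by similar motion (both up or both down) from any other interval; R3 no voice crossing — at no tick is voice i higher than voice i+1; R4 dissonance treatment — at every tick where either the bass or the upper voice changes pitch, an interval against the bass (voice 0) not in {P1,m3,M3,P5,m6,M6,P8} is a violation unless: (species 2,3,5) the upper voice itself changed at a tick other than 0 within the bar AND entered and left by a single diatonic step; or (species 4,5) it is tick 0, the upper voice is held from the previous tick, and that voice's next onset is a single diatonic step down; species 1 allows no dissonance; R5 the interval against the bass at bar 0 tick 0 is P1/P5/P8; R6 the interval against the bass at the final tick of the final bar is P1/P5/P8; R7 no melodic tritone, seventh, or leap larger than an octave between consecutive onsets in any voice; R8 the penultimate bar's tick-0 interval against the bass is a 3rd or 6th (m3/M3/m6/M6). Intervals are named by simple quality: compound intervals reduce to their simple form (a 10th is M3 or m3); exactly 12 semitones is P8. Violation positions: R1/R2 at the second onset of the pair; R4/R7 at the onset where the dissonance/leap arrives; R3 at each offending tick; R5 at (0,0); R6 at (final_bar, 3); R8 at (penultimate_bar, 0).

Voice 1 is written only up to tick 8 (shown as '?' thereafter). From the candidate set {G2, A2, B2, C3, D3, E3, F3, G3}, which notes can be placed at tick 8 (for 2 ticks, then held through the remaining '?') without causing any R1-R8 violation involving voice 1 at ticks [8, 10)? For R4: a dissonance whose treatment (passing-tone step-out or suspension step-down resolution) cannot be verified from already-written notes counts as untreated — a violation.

G2: violates R2
A2: violates R4
B2: legal
C3: violates R4
D3: legal
E3: legal
F3: violates R4
G3: legal

{B2, D3, E3, G3}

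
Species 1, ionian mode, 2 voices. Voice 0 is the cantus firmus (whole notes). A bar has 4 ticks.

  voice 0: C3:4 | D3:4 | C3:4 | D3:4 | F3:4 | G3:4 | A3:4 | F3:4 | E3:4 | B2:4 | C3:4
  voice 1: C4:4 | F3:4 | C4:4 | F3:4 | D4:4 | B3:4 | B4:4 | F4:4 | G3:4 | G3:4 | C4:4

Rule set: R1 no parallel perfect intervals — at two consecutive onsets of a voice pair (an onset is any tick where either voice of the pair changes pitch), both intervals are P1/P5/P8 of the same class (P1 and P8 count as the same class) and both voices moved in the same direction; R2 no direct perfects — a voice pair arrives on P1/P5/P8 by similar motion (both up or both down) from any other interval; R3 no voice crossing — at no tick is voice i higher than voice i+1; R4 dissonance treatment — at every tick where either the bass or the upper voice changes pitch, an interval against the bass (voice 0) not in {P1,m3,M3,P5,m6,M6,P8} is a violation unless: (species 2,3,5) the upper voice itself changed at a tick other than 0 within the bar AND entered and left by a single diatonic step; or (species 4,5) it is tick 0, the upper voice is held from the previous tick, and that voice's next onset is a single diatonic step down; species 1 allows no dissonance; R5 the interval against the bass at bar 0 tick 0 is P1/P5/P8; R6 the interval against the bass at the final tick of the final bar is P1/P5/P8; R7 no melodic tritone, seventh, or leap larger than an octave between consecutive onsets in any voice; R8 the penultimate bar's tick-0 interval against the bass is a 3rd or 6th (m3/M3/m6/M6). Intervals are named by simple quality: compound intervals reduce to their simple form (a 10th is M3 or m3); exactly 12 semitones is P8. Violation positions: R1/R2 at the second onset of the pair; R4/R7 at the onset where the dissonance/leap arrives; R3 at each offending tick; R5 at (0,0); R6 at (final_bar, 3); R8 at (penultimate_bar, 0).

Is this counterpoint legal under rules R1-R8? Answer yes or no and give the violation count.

bar 0: v0=C3 v1=C4 (P8)
bar 1: v0=D3 v1=F3 (m3)
bar 2: v0=C3 v1=C4 (P8)
bar 3: v0=D3 v1=F3 (m3)
bar 4: v0=F3 v1=D4 (M6)
bar 5: v0=G3 v1=B3 (M3)
bar 6: v0=A3 v1=B4 (M2)
bar 7: v0=F3 v1=F4 (P8)
bar 8: v0=E3 v1=G3 (m3)
bar 9: v0=B2 v1=G3 (m6)
bar 10: v0=C3 v1=C4 (P8)
  R4 @ bar6.0: A3/B4 M2 untreated
  R2 @ bar7.0: A3/B4 M2 -> F3/F4 P8 similar
  R7 @ bar7.0: B4->F4 leap 6st
  R7 @ bar8.0: F4->G3 leap 10st
  R2 @ bar10.0: B2/G3 m6 -> C3/C4 P8 similar

No (5 violations)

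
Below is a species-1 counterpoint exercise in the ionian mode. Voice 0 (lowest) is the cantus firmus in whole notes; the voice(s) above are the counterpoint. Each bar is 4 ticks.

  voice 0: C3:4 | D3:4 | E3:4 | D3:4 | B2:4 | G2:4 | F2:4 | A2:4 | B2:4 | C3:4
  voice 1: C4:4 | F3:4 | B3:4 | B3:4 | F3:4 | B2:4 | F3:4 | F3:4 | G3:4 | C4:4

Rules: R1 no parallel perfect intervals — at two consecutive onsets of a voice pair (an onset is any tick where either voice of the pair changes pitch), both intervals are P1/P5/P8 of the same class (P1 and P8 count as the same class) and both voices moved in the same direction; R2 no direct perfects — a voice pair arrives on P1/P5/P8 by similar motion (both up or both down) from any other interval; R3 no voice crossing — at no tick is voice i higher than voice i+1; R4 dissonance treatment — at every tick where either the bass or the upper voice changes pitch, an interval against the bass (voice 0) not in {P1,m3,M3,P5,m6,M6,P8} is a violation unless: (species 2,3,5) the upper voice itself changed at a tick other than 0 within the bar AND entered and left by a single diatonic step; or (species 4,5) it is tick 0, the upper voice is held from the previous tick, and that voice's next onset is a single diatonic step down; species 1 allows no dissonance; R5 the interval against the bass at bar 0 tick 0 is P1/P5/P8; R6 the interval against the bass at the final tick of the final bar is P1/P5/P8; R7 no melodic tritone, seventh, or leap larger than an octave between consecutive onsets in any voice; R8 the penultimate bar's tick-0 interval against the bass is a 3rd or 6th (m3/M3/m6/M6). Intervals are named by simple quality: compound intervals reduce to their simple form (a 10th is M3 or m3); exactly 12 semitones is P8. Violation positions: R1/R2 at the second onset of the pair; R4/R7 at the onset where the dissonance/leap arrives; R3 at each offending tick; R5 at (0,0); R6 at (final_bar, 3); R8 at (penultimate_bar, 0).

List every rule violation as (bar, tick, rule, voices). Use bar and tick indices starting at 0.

bar 0: v0=C3 v1=C4 downbeat P8
bar 1: v0=D3 v1=F3 downbeat m3
bar 2: v0=E3 v1=B3 downbeat P5
bar 3: v0=D3 v1=B3 downbeat M6
bar 4: v0=B2 v1=F3 downbeat TT
bar 5: v0=G2 v1=B2 downbeat M3
bar 6: v0=F2 v1=F3 downbeat P8
bar 7: v0=A2 v1=F3 downbeat m6
bar 8: v0=B2 v1=G3 downbeat m6
bar 9: v0=C3 v1=C4 downbeat P8
  -> R2 @ bar 2 tick 0 v(0, 1): D3/F3 m3 -> E3/B3 P5 similar
  -> R7 @ bar 2 tick 0 v(1,): F3->B3 leap 6st
  -> R4 @ bar 4 tick 0 v(0, 1): B2/F3 TT untreated
  -> R7 @ bar 4 tick 0 v(1,): B3->F3 leap 6st
  -> R7 @ bar 5 tick 0 v(1,): F3->B2 leap 6st
  -> R7 @ bar 6 tick 0 v(1,): B2->F3 leap 6st
  -> R2 @ bar 9 tick 0 v(0, 1): B2/G3 m6 -> C3/C4 P8 similar

(2, 0, R2, (0, 1))
(2, 0, R7, (1,))
(4, 0, R4, (0, 1))
(4, 0, R7, (1,))
(5, 0, R7, (1,))
(6, 0, R7, (1,))
(9, 0, R2, (0, 1))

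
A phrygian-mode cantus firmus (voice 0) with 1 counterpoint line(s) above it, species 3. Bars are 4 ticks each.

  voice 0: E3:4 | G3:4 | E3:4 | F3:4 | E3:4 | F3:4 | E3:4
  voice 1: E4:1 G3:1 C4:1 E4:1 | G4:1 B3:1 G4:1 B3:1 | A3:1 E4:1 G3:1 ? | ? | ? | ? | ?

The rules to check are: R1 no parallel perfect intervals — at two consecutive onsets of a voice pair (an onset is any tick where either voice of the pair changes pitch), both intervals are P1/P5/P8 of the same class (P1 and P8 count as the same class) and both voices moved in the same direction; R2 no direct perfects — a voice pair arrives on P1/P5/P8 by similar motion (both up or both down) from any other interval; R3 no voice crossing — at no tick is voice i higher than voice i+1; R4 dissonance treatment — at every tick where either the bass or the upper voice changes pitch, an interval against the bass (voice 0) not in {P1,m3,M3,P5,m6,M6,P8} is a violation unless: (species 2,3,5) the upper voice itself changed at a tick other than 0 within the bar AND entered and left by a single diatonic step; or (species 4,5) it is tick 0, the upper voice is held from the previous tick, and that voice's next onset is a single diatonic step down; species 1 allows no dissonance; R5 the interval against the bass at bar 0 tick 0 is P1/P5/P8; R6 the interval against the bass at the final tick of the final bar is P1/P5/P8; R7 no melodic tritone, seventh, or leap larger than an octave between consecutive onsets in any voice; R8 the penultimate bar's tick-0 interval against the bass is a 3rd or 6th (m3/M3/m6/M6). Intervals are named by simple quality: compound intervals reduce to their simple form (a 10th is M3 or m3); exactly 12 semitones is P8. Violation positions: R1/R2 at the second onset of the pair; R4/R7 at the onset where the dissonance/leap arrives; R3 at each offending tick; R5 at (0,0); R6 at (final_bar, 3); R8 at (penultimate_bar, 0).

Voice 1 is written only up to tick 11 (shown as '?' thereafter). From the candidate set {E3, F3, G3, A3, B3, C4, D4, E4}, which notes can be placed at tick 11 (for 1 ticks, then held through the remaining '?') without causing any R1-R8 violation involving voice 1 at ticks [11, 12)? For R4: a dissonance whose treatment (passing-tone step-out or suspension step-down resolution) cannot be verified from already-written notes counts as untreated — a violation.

{B3, C4, E3, E4, G3}

E3: legal
F3: violates R4
G3: legal
A3: violates R4
B3: legal
C4: legal
D4: violates R4
E4: legal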